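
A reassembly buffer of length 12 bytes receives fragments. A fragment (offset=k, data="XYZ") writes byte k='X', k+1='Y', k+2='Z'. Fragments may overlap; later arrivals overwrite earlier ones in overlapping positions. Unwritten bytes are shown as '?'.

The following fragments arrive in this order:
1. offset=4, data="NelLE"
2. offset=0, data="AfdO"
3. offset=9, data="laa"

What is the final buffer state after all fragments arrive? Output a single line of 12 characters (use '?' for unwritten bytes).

Fragment 1: offset=4 data="NelLE" -> buffer=????NelLE???
Fragment 2: offset=0 data="AfdO" -> buffer=AfdONelLE???
Fragment 3: offset=9 data="laa" -> buffer=AfdONelLElaa

Answer: AfdONelLElaa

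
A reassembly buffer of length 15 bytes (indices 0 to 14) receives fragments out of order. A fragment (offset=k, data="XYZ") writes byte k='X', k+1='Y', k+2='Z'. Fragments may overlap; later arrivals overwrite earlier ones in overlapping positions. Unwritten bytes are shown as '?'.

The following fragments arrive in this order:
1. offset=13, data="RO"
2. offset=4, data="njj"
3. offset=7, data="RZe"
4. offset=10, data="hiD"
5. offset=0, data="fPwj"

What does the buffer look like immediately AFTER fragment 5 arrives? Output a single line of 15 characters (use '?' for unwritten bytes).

Fragment 1: offset=13 data="RO" -> buffer=?????????????RO
Fragment 2: offset=4 data="njj" -> buffer=????njj??????RO
Fragment 3: offset=7 data="RZe" -> buffer=????njjRZe???RO
Fragment 4: offset=10 data="hiD" -> buffer=????njjRZehiDRO
Fragment 5: offset=0 data="fPwj" -> buffer=fPwjnjjRZehiDRO

Answer: fPwjnjjRZehiDRO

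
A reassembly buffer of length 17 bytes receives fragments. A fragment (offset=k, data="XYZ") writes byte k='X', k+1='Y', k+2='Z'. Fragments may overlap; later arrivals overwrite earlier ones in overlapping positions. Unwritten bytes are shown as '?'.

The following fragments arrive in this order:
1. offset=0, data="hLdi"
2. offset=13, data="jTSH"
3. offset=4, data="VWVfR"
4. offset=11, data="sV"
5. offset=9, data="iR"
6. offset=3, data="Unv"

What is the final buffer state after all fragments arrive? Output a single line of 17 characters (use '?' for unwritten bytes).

Answer: hLdUnvVfRiRsVjTSH

Derivation:
Fragment 1: offset=0 data="hLdi" -> buffer=hLdi?????????????
Fragment 2: offset=13 data="jTSH" -> buffer=hLdi?????????jTSH
Fragment 3: offset=4 data="VWVfR" -> buffer=hLdiVWVfR????jTSH
Fragment 4: offset=11 data="sV" -> buffer=hLdiVWVfR??sVjTSH
Fragment 5: offset=9 data="iR" -> buffer=hLdiVWVfRiRsVjTSH
Fragment 6: offset=3 data="Unv" -> buffer=hLdUnvVfRiRsVjTSH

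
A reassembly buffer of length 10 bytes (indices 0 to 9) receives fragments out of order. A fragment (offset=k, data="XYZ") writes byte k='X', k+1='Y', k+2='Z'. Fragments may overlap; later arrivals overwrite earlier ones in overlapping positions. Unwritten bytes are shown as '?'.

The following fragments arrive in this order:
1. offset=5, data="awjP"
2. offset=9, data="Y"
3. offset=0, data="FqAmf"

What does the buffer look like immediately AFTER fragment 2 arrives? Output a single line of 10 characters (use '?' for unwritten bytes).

Answer: ?????awjPY

Derivation:
Fragment 1: offset=5 data="awjP" -> buffer=?????awjP?
Fragment 2: offset=9 data="Y" -> buffer=?????awjPY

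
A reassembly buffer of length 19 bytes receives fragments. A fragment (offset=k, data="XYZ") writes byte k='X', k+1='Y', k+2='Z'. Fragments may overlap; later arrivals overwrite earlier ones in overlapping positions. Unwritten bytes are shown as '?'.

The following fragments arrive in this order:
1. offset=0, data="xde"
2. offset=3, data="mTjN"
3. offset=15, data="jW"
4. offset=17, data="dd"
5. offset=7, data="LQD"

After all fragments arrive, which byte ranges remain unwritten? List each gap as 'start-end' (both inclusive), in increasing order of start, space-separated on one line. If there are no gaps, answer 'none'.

Answer: 10-14

Derivation:
Fragment 1: offset=0 len=3
Fragment 2: offset=3 len=4
Fragment 3: offset=15 len=2
Fragment 4: offset=17 len=2
Fragment 5: offset=7 len=3
Gaps: 10-14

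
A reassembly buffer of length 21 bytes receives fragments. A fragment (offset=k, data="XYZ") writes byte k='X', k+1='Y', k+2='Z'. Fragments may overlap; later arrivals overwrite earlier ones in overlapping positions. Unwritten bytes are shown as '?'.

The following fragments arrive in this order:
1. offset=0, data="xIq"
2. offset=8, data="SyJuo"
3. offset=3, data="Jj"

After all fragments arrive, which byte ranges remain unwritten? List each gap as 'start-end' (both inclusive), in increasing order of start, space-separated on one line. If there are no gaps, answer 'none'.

Answer: 5-7 13-20

Derivation:
Fragment 1: offset=0 len=3
Fragment 2: offset=8 len=5
Fragment 3: offset=3 len=2
Gaps: 5-7 13-20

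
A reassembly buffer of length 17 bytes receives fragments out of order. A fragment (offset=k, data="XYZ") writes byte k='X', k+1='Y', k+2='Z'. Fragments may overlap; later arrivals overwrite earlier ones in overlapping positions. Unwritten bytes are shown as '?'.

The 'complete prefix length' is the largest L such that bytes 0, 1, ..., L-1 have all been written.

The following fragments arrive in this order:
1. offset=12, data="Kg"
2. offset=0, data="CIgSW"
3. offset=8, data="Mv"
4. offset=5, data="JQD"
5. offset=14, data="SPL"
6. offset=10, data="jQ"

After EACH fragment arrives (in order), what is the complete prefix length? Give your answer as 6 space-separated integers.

Answer: 0 5 5 10 10 17

Derivation:
Fragment 1: offset=12 data="Kg" -> buffer=????????????Kg??? -> prefix_len=0
Fragment 2: offset=0 data="CIgSW" -> buffer=CIgSW???????Kg??? -> prefix_len=5
Fragment 3: offset=8 data="Mv" -> buffer=CIgSW???Mv??Kg??? -> prefix_len=5
Fragment 4: offset=5 data="JQD" -> buffer=CIgSWJQDMv??Kg??? -> prefix_len=10
Fragment 5: offset=14 data="SPL" -> buffer=CIgSWJQDMv??KgSPL -> prefix_len=10
Fragment 6: offset=10 data="jQ" -> buffer=CIgSWJQDMvjQKgSPL -> prefix_len=17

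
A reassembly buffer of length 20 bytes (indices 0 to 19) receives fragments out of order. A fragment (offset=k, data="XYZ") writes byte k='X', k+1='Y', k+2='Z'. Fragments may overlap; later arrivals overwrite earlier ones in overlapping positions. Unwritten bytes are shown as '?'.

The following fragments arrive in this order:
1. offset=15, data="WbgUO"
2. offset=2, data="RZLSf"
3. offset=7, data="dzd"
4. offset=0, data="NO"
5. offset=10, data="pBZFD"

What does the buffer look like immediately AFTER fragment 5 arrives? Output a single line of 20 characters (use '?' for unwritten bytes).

Fragment 1: offset=15 data="WbgUO" -> buffer=???????????????WbgUO
Fragment 2: offset=2 data="RZLSf" -> buffer=??RZLSf????????WbgUO
Fragment 3: offset=7 data="dzd" -> buffer=??RZLSfdzd?????WbgUO
Fragment 4: offset=0 data="NO" -> buffer=NORZLSfdzd?????WbgUO
Fragment 5: offset=10 data="pBZFD" -> buffer=NORZLSfdzdpBZFDWbgUO

Answer: NORZLSfdzdpBZFDWbgUO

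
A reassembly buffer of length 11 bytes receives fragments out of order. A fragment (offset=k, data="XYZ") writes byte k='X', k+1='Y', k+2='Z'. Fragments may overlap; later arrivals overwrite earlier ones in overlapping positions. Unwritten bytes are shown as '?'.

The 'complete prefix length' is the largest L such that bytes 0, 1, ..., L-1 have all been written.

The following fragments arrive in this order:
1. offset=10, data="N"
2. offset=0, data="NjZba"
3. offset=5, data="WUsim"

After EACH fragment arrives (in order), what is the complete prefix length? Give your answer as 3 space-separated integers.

Fragment 1: offset=10 data="N" -> buffer=??????????N -> prefix_len=0
Fragment 2: offset=0 data="NjZba" -> buffer=NjZba?????N -> prefix_len=5
Fragment 3: offset=5 data="WUsim" -> buffer=NjZbaWUsimN -> prefix_len=11

Answer: 0 5 11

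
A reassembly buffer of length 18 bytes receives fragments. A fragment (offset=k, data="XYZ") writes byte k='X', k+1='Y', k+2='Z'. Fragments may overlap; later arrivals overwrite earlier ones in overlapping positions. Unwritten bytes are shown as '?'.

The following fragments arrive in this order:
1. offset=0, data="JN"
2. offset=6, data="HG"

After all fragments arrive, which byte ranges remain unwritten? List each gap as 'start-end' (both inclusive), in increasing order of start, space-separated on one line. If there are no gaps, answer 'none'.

Fragment 1: offset=0 len=2
Fragment 2: offset=6 len=2
Gaps: 2-5 8-17

Answer: 2-5 8-17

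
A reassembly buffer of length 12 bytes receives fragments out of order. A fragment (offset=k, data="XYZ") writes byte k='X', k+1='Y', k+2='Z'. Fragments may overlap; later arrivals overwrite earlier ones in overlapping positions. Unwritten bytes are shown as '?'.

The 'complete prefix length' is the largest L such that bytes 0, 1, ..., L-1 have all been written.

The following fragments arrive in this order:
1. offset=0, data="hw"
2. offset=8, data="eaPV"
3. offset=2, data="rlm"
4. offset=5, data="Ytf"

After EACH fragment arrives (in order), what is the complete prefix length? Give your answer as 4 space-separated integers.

Answer: 2 2 5 12

Derivation:
Fragment 1: offset=0 data="hw" -> buffer=hw?????????? -> prefix_len=2
Fragment 2: offset=8 data="eaPV" -> buffer=hw??????eaPV -> prefix_len=2
Fragment 3: offset=2 data="rlm" -> buffer=hwrlm???eaPV -> prefix_len=5
Fragment 4: offset=5 data="Ytf" -> buffer=hwrlmYtfeaPV -> prefix_len=12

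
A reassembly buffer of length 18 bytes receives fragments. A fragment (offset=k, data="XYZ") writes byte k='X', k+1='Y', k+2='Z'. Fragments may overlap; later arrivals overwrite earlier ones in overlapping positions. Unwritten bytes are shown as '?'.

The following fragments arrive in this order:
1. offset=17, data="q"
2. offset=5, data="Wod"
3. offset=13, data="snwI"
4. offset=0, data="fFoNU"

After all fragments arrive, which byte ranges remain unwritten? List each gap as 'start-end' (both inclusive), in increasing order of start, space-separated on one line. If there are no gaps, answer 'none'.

Answer: 8-12

Derivation:
Fragment 1: offset=17 len=1
Fragment 2: offset=5 len=3
Fragment 3: offset=13 len=4
Fragment 4: offset=0 len=5
Gaps: 8-12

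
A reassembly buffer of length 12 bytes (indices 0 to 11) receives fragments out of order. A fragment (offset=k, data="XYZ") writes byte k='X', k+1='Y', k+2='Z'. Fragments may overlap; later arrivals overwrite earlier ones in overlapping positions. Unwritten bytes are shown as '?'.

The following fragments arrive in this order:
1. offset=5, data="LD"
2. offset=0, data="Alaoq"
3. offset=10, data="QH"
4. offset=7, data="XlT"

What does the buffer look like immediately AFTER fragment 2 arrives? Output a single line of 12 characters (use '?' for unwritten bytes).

Fragment 1: offset=5 data="LD" -> buffer=?????LD?????
Fragment 2: offset=0 data="Alaoq" -> buffer=AlaoqLD?????

Answer: AlaoqLD?????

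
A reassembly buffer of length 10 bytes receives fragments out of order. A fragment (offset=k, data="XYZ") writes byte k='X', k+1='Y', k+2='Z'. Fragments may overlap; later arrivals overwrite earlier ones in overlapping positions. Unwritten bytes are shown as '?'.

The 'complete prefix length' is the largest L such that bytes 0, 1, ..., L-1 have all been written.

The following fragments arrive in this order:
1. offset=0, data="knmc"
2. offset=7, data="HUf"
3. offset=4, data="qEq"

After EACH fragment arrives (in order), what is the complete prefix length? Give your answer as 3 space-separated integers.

Answer: 4 4 10

Derivation:
Fragment 1: offset=0 data="knmc" -> buffer=knmc?????? -> prefix_len=4
Fragment 2: offset=7 data="HUf" -> buffer=knmc???HUf -> prefix_len=4
Fragment 3: offset=4 data="qEq" -> buffer=knmcqEqHUf -> prefix_len=10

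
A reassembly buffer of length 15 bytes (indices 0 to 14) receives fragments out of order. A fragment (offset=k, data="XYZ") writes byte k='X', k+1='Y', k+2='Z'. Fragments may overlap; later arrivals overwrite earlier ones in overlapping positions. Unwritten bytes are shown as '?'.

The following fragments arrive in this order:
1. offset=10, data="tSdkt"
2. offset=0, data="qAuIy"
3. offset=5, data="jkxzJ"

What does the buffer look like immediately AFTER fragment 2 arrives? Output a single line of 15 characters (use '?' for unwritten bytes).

Answer: qAuIy?????tSdkt

Derivation:
Fragment 1: offset=10 data="tSdkt" -> buffer=??????????tSdkt
Fragment 2: offset=0 data="qAuIy" -> buffer=qAuIy?????tSdkt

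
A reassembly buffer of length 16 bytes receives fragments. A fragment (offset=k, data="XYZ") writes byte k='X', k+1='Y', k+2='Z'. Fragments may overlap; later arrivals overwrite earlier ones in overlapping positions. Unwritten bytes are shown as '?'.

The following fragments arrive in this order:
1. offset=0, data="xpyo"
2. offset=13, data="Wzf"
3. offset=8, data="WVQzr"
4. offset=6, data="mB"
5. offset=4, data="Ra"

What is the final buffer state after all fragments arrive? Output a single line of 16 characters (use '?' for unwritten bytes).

Answer: xpyoRamBWVQzrWzf

Derivation:
Fragment 1: offset=0 data="xpyo" -> buffer=xpyo????????????
Fragment 2: offset=13 data="Wzf" -> buffer=xpyo?????????Wzf
Fragment 3: offset=8 data="WVQzr" -> buffer=xpyo????WVQzrWzf
Fragment 4: offset=6 data="mB" -> buffer=xpyo??mBWVQzrWzf
Fragment 5: offset=4 data="Ra" -> buffer=xpyoRamBWVQzrWzf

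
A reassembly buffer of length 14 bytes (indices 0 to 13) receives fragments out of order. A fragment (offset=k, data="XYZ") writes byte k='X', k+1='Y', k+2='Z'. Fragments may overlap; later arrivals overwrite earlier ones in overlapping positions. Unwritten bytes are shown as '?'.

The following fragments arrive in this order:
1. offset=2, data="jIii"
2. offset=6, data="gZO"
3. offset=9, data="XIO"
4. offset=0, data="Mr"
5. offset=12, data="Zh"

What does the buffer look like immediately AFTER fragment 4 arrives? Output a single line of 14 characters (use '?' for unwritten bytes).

Answer: MrjIiigZOXIO??

Derivation:
Fragment 1: offset=2 data="jIii" -> buffer=??jIii????????
Fragment 2: offset=6 data="gZO" -> buffer=??jIiigZO?????
Fragment 3: offset=9 data="XIO" -> buffer=??jIiigZOXIO??
Fragment 4: offset=0 data="Mr" -> buffer=MrjIiigZOXIO??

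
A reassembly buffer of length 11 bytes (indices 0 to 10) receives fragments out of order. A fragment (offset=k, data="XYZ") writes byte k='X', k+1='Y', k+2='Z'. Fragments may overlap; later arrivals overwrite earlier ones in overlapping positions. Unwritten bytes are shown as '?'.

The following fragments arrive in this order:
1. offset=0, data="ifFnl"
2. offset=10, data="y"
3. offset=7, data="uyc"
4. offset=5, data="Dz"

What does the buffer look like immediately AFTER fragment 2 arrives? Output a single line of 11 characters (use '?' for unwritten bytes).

Answer: ifFnl?????y

Derivation:
Fragment 1: offset=0 data="ifFnl" -> buffer=ifFnl??????
Fragment 2: offset=10 data="y" -> buffer=ifFnl?????y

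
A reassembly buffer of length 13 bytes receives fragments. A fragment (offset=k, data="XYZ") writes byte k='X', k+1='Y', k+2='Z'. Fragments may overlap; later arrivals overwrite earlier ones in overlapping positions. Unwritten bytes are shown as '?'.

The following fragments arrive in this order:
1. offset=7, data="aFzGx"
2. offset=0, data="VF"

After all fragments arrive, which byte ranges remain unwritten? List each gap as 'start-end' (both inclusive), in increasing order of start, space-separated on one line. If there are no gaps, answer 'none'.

Fragment 1: offset=7 len=5
Fragment 2: offset=0 len=2
Gaps: 2-6 12-12

Answer: 2-6 12-12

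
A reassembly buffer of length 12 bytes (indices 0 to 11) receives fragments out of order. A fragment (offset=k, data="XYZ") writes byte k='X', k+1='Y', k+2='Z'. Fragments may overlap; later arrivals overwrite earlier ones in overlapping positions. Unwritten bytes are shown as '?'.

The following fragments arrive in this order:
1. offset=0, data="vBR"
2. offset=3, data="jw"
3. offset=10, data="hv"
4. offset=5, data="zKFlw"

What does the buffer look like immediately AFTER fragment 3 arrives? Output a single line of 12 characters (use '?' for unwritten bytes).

Fragment 1: offset=0 data="vBR" -> buffer=vBR?????????
Fragment 2: offset=3 data="jw" -> buffer=vBRjw???????
Fragment 3: offset=10 data="hv" -> buffer=vBRjw?????hv

Answer: vBRjw?????hv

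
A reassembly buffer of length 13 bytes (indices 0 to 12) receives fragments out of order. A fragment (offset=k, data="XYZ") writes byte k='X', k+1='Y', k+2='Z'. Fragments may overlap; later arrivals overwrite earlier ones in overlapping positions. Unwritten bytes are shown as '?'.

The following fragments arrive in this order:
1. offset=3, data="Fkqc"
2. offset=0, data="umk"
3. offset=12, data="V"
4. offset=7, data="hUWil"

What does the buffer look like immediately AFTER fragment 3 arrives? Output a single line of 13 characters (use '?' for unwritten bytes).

Answer: umkFkqc?????V

Derivation:
Fragment 1: offset=3 data="Fkqc" -> buffer=???Fkqc??????
Fragment 2: offset=0 data="umk" -> buffer=umkFkqc??????
Fragment 3: offset=12 data="V" -> buffer=umkFkqc?????V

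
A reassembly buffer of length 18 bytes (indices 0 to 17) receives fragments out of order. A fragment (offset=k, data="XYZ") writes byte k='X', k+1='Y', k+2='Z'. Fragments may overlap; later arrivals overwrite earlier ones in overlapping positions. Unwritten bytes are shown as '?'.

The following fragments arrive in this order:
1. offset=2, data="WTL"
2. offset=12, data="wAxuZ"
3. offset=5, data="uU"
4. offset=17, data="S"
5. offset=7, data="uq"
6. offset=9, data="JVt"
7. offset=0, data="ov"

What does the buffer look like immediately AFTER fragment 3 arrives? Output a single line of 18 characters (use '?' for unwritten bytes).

Fragment 1: offset=2 data="WTL" -> buffer=??WTL?????????????
Fragment 2: offset=12 data="wAxuZ" -> buffer=??WTL???????wAxuZ?
Fragment 3: offset=5 data="uU" -> buffer=??WTLuU?????wAxuZ?

Answer: ??WTLuU?????wAxuZ?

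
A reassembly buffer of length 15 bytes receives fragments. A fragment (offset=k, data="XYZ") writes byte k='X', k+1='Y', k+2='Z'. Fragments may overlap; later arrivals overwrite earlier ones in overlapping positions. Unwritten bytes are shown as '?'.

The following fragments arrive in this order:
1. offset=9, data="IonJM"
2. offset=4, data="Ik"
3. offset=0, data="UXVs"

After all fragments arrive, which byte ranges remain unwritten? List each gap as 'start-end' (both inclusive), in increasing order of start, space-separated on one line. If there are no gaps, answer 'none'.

Answer: 6-8 14-14

Derivation:
Fragment 1: offset=9 len=5
Fragment 2: offset=4 len=2
Fragment 3: offset=0 len=4
Gaps: 6-8 14-14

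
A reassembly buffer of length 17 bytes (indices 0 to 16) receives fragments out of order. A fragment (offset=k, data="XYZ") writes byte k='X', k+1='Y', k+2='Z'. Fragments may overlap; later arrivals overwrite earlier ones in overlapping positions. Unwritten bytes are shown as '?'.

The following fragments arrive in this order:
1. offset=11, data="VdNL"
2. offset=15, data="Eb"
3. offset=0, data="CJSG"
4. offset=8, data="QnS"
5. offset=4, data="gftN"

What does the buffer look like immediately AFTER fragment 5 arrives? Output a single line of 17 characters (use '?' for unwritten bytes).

Answer: CJSGgftNQnSVdNLEb

Derivation:
Fragment 1: offset=11 data="VdNL" -> buffer=???????????VdNL??
Fragment 2: offset=15 data="Eb" -> buffer=???????????VdNLEb
Fragment 3: offset=0 data="CJSG" -> buffer=CJSG???????VdNLEb
Fragment 4: offset=8 data="QnS" -> buffer=CJSG????QnSVdNLEb
Fragment 5: offset=4 data="gftN" -> buffer=CJSGgftNQnSVdNLEb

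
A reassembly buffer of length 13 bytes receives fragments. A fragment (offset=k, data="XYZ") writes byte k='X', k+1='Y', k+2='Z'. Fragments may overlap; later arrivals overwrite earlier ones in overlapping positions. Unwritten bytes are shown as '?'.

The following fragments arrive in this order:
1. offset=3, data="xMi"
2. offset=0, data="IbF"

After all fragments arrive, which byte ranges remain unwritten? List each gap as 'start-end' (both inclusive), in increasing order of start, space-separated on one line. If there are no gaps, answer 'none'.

Fragment 1: offset=3 len=3
Fragment 2: offset=0 len=3
Gaps: 6-12

Answer: 6-12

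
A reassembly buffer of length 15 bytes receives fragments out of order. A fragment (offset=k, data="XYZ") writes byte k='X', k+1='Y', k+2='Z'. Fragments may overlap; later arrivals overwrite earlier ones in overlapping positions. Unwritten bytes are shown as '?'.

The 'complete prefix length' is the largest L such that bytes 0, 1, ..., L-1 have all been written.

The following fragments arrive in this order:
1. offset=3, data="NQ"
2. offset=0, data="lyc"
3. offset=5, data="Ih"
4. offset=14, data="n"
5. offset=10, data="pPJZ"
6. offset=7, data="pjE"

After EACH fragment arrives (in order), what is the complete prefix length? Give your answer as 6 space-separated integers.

Answer: 0 5 7 7 7 15

Derivation:
Fragment 1: offset=3 data="NQ" -> buffer=???NQ?????????? -> prefix_len=0
Fragment 2: offset=0 data="lyc" -> buffer=lycNQ?????????? -> prefix_len=5
Fragment 3: offset=5 data="Ih" -> buffer=lycNQIh???????? -> prefix_len=7
Fragment 4: offset=14 data="n" -> buffer=lycNQIh???????n -> prefix_len=7
Fragment 5: offset=10 data="pPJZ" -> buffer=lycNQIh???pPJZn -> prefix_len=7
Fragment 6: offset=7 data="pjE" -> buffer=lycNQIhpjEpPJZn -> prefix_len=15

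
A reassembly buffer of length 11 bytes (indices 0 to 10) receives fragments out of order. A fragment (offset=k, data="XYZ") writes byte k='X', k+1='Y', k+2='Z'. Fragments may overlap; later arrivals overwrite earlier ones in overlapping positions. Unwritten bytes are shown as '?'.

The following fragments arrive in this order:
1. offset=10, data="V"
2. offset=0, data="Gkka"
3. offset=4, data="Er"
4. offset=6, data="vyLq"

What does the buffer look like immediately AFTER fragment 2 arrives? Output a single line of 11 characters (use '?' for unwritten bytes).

Answer: Gkka??????V

Derivation:
Fragment 1: offset=10 data="V" -> buffer=??????????V
Fragment 2: offset=0 data="Gkka" -> buffer=Gkka??????V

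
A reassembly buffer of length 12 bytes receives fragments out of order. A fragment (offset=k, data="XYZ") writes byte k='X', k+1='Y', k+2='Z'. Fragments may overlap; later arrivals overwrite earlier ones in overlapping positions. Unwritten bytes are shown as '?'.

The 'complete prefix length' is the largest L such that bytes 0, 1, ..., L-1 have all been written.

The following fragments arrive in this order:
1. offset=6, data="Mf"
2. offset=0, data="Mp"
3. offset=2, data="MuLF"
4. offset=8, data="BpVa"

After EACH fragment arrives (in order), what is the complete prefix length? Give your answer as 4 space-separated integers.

Answer: 0 2 8 12

Derivation:
Fragment 1: offset=6 data="Mf" -> buffer=??????Mf???? -> prefix_len=0
Fragment 2: offset=0 data="Mp" -> buffer=Mp????Mf???? -> prefix_len=2
Fragment 3: offset=2 data="MuLF" -> buffer=MpMuLFMf???? -> prefix_len=8
Fragment 4: offset=8 data="BpVa" -> buffer=MpMuLFMfBpVa -> prefix_len=12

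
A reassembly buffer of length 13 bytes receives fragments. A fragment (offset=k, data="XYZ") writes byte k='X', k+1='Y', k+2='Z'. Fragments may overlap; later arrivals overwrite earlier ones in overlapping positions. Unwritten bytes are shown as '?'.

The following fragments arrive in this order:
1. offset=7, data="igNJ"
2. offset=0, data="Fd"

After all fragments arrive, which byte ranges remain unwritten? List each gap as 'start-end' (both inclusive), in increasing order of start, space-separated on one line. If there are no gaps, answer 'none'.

Fragment 1: offset=7 len=4
Fragment 2: offset=0 len=2
Gaps: 2-6 11-12

Answer: 2-6 11-12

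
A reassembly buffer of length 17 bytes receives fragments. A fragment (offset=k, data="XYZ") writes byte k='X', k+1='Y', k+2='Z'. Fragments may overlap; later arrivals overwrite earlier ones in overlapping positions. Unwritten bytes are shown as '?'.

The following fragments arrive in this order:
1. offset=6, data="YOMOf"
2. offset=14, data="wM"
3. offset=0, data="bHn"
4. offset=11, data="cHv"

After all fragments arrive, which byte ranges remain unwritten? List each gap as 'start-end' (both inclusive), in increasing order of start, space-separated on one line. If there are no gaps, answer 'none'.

Fragment 1: offset=6 len=5
Fragment 2: offset=14 len=2
Fragment 3: offset=0 len=3
Fragment 4: offset=11 len=3
Gaps: 3-5 16-16

Answer: 3-5 16-16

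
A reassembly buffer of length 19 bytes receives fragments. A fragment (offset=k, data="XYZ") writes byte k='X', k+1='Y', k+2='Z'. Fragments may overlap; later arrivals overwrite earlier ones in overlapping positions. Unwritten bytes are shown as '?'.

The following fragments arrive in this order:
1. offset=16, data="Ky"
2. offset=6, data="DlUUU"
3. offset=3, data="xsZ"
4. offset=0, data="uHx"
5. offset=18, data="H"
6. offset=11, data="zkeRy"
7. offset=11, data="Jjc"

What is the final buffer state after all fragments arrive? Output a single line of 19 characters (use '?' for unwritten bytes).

Answer: uHxxsZDlUUUJjcRyKyH

Derivation:
Fragment 1: offset=16 data="Ky" -> buffer=????????????????Ky?
Fragment 2: offset=6 data="DlUUU" -> buffer=??????DlUUU?????Ky?
Fragment 3: offset=3 data="xsZ" -> buffer=???xsZDlUUU?????Ky?
Fragment 4: offset=0 data="uHx" -> buffer=uHxxsZDlUUU?????Ky?
Fragment 5: offset=18 data="H" -> buffer=uHxxsZDlUUU?????KyH
Fragment 6: offset=11 data="zkeRy" -> buffer=uHxxsZDlUUUzkeRyKyH
Fragment 7: offset=11 data="Jjc" -> buffer=uHxxsZDlUUUJjcRyKyH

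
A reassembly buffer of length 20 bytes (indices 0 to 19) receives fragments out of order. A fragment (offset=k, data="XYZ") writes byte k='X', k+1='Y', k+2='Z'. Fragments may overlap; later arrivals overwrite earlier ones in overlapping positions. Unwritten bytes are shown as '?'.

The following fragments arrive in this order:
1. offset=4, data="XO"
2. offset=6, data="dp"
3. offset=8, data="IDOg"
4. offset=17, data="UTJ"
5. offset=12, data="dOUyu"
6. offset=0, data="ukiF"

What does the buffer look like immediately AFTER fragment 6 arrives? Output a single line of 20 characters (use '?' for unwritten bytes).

Answer: ukiFXOdpIDOgdOUyuUTJ

Derivation:
Fragment 1: offset=4 data="XO" -> buffer=????XO??????????????
Fragment 2: offset=6 data="dp" -> buffer=????XOdp????????????
Fragment 3: offset=8 data="IDOg" -> buffer=????XOdpIDOg????????
Fragment 4: offset=17 data="UTJ" -> buffer=????XOdpIDOg?????UTJ
Fragment 5: offset=12 data="dOUyu" -> buffer=????XOdpIDOgdOUyuUTJ
Fragment 6: offset=0 data="ukiF" -> buffer=ukiFXOdpIDOgdOUyuUTJ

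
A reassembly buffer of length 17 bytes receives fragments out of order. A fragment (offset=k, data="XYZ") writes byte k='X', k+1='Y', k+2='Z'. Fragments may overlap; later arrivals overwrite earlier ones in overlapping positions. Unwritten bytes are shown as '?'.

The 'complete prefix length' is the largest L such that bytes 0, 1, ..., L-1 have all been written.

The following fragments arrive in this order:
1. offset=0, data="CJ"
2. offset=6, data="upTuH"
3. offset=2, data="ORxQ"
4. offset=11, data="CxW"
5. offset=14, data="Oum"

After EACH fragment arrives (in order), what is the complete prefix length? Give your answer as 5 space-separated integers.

Answer: 2 2 11 14 17

Derivation:
Fragment 1: offset=0 data="CJ" -> buffer=CJ??????????????? -> prefix_len=2
Fragment 2: offset=6 data="upTuH" -> buffer=CJ????upTuH?????? -> prefix_len=2
Fragment 3: offset=2 data="ORxQ" -> buffer=CJORxQupTuH?????? -> prefix_len=11
Fragment 4: offset=11 data="CxW" -> buffer=CJORxQupTuHCxW??? -> prefix_len=14
Fragment 5: offset=14 data="Oum" -> buffer=CJORxQupTuHCxWOum -> prefix_len=17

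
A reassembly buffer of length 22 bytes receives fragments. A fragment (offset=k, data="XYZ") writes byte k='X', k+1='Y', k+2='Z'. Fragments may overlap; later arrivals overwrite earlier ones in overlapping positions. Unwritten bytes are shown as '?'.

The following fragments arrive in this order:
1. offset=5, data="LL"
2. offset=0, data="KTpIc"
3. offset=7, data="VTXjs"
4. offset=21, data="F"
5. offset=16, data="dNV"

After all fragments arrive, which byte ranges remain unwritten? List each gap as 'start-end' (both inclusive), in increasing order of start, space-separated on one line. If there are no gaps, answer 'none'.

Fragment 1: offset=5 len=2
Fragment 2: offset=0 len=5
Fragment 3: offset=7 len=5
Fragment 4: offset=21 len=1
Fragment 5: offset=16 len=3
Gaps: 12-15 19-20

Answer: 12-15 19-20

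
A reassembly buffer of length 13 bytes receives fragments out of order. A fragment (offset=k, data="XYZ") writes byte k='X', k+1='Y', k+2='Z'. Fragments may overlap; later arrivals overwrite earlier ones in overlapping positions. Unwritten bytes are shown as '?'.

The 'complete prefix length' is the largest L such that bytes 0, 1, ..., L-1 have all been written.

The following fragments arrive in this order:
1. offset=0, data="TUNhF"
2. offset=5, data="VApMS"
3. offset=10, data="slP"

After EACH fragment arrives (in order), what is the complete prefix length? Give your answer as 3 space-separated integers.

Answer: 5 10 13

Derivation:
Fragment 1: offset=0 data="TUNhF" -> buffer=TUNhF???????? -> prefix_len=5
Fragment 2: offset=5 data="VApMS" -> buffer=TUNhFVApMS??? -> prefix_len=10
Fragment 3: offset=10 data="slP" -> buffer=TUNhFVApMSslP -> prefix_len=13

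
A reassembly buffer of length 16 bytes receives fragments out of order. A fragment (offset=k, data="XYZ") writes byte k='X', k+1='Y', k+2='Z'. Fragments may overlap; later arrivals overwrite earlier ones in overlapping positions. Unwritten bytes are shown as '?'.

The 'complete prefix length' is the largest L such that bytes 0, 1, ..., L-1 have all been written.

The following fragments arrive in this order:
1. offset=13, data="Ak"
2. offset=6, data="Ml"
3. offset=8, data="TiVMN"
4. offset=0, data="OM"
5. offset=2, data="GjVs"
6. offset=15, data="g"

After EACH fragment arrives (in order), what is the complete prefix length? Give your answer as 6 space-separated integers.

Fragment 1: offset=13 data="Ak" -> buffer=?????????????Ak? -> prefix_len=0
Fragment 2: offset=6 data="Ml" -> buffer=??????Ml?????Ak? -> prefix_len=0
Fragment 3: offset=8 data="TiVMN" -> buffer=??????MlTiVMNAk? -> prefix_len=0
Fragment 4: offset=0 data="OM" -> buffer=OM????MlTiVMNAk? -> prefix_len=2
Fragment 5: offset=2 data="GjVs" -> buffer=OMGjVsMlTiVMNAk? -> prefix_len=15
Fragment 6: offset=15 data="g" -> buffer=OMGjVsMlTiVMNAkg -> prefix_len=16

Answer: 0 0 0 2 15 16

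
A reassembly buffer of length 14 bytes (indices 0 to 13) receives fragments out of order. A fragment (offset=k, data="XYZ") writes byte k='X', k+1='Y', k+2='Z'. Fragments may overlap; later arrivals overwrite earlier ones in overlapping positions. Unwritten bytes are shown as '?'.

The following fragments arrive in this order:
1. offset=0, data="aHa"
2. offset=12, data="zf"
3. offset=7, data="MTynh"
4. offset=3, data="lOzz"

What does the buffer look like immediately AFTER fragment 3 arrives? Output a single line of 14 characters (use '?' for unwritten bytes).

Fragment 1: offset=0 data="aHa" -> buffer=aHa???????????
Fragment 2: offset=12 data="zf" -> buffer=aHa?????????zf
Fragment 3: offset=7 data="MTynh" -> buffer=aHa????MTynhzf

Answer: aHa????MTynhzf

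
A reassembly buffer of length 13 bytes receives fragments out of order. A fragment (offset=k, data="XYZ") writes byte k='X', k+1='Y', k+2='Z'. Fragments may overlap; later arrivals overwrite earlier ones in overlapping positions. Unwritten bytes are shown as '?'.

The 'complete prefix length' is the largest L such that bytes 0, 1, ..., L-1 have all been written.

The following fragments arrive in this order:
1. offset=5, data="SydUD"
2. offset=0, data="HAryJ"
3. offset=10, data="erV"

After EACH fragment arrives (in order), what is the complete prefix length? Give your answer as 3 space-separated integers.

Fragment 1: offset=5 data="SydUD" -> buffer=?????SydUD??? -> prefix_len=0
Fragment 2: offset=0 data="HAryJ" -> buffer=HAryJSydUD??? -> prefix_len=10
Fragment 3: offset=10 data="erV" -> buffer=HAryJSydUDerV -> prefix_len=13

Answer: 0 10 13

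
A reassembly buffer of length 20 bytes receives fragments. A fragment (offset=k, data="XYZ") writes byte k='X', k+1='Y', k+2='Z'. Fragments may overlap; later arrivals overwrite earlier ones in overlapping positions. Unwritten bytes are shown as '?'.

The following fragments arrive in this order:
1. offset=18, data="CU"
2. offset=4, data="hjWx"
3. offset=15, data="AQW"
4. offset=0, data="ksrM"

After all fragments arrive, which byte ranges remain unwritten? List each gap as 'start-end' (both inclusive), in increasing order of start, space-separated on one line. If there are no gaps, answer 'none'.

Fragment 1: offset=18 len=2
Fragment 2: offset=4 len=4
Fragment 3: offset=15 len=3
Fragment 4: offset=0 len=4
Gaps: 8-14

Answer: 8-14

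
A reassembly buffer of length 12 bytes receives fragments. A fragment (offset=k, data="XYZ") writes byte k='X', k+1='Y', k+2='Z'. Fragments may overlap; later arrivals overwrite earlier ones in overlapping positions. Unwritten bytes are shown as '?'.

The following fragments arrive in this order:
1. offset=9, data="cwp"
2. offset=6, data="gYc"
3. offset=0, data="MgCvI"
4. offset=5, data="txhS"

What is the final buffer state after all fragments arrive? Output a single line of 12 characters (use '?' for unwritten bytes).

Answer: MgCvItxhScwp

Derivation:
Fragment 1: offset=9 data="cwp" -> buffer=?????????cwp
Fragment 2: offset=6 data="gYc" -> buffer=??????gYccwp
Fragment 3: offset=0 data="MgCvI" -> buffer=MgCvI?gYccwp
Fragment 4: offset=5 data="txhS" -> buffer=MgCvItxhScwp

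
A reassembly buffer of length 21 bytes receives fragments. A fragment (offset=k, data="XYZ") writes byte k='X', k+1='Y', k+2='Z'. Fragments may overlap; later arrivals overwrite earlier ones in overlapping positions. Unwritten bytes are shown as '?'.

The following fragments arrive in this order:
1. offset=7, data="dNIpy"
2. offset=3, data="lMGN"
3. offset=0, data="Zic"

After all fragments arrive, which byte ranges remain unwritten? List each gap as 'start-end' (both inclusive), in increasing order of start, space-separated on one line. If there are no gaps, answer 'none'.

Answer: 12-20

Derivation:
Fragment 1: offset=7 len=5
Fragment 2: offset=3 len=4
Fragment 3: offset=0 len=3
Gaps: 12-20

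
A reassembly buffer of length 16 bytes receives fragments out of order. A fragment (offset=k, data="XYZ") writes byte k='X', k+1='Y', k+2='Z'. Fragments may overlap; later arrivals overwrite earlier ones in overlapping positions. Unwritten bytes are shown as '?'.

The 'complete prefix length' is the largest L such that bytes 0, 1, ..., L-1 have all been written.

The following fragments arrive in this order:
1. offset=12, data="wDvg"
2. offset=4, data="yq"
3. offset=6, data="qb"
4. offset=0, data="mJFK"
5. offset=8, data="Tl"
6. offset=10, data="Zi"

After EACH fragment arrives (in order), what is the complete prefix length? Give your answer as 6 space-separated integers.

Fragment 1: offset=12 data="wDvg" -> buffer=????????????wDvg -> prefix_len=0
Fragment 2: offset=4 data="yq" -> buffer=????yq??????wDvg -> prefix_len=0
Fragment 3: offset=6 data="qb" -> buffer=????yqqb????wDvg -> prefix_len=0
Fragment 4: offset=0 data="mJFK" -> buffer=mJFKyqqb????wDvg -> prefix_len=8
Fragment 5: offset=8 data="Tl" -> buffer=mJFKyqqbTl??wDvg -> prefix_len=10
Fragment 6: offset=10 data="Zi" -> buffer=mJFKyqqbTlZiwDvg -> prefix_len=16

Answer: 0 0 0 8 10 16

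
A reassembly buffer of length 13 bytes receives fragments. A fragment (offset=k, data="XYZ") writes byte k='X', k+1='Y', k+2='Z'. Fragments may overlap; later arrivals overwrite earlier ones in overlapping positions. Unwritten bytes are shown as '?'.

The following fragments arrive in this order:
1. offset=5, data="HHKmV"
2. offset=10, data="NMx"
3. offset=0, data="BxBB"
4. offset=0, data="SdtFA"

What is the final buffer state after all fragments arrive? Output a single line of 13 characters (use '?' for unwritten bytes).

Answer: SdtFAHHKmVNMx

Derivation:
Fragment 1: offset=5 data="HHKmV" -> buffer=?????HHKmV???
Fragment 2: offset=10 data="NMx" -> buffer=?????HHKmVNMx
Fragment 3: offset=0 data="BxBB" -> buffer=BxBB?HHKmVNMx
Fragment 4: offset=0 data="SdtFA" -> buffer=SdtFAHHKmVNMx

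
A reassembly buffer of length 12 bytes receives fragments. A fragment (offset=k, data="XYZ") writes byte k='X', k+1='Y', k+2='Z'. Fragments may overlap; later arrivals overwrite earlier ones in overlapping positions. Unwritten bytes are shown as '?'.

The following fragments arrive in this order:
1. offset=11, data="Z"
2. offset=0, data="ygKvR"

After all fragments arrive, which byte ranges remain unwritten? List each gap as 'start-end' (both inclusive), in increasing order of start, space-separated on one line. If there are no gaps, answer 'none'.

Answer: 5-10

Derivation:
Fragment 1: offset=11 len=1
Fragment 2: offset=0 len=5
Gaps: 5-10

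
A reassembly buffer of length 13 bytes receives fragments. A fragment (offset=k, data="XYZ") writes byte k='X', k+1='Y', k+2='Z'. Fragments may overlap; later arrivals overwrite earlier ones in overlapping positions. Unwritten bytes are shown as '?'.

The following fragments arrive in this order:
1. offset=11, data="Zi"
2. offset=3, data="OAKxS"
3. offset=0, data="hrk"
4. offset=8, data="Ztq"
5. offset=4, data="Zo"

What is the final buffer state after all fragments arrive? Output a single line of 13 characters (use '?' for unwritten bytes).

Answer: hrkOZoxSZtqZi

Derivation:
Fragment 1: offset=11 data="Zi" -> buffer=???????????Zi
Fragment 2: offset=3 data="OAKxS" -> buffer=???OAKxS???Zi
Fragment 3: offset=0 data="hrk" -> buffer=hrkOAKxS???Zi
Fragment 4: offset=8 data="Ztq" -> buffer=hrkOAKxSZtqZi
Fragment 5: offset=4 data="Zo" -> buffer=hrkOZoxSZtqZi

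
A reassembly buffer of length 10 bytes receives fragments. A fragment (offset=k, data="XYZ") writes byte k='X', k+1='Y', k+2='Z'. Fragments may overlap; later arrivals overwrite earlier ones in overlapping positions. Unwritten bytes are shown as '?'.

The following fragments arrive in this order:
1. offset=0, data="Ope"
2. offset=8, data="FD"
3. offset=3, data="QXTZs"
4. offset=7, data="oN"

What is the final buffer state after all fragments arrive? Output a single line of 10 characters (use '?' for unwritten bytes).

Answer: OpeQXTZoND

Derivation:
Fragment 1: offset=0 data="Ope" -> buffer=Ope???????
Fragment 2: offset=8 data="FD" -> buffer=Ope?????FD
Fragment 3: offset=3 data="QXTZs" -> buffer=OpeQXTZsFD
Fragment 4: offset=7 data="oN" -> buffer=OpeQXTZoND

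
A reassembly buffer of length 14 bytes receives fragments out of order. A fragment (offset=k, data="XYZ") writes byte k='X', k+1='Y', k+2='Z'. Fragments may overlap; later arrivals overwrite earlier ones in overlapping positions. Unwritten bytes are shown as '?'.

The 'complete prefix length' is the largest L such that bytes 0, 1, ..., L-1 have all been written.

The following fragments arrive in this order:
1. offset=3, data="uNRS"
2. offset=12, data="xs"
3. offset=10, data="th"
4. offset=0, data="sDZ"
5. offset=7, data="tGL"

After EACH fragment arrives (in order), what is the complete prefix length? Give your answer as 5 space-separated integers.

Answer: 0 0 0 7 14

Derivation:
Fragment 1: offset=3 data="uNRS" -> buffer=???uNRS??????? -> prefix_len=0
Fragment 2: offset=12 data="xs" -> buffer=???uNRS?????xs -> prefix_len=0
Fragment 3: offset=10 data="th" -> buffer=???uNRS???thxs -> prefix_len=0
Fragment 4: offset=0 data="sDZ" -> buffer=sDZuNRS???thxs -> prefix_len=7
Fragment 5: offset=7 data="tGL" -> buffer=sDZuNRStGLthxs -> prefix_len=14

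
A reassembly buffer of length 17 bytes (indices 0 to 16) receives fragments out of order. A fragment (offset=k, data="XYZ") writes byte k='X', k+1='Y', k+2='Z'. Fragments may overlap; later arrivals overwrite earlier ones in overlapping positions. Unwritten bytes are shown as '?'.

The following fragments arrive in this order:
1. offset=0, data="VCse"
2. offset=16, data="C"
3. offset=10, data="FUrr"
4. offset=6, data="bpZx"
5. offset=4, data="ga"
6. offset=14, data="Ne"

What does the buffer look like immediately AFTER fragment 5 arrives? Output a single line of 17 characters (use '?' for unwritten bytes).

Answer: VCsegabpZxFUrr??C

Derivation:
Fragment 1: offset=0 data="VCse" -> buffer=VCse?????????????
Fragment 2: offset=16 data="C" -> buffer=VCse????????????C
Fragment 3: offset=10 data="FUrr" -> buffer=VCse??????FUrr??C
Fragment 4: offset=6 data="bpZx" -> buffer=VCse??bpZxFUrr??C
Fragment 5: offset=4 data="ga" -> buffer=VCsegabpZxFUrr??C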